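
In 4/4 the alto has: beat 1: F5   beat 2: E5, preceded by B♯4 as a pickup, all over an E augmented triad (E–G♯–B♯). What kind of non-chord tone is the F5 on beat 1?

The harmony at that moment is E augmented triad (E, G♯, B♯); F5 is not a chord tone.
It is approached by leap up from B♯4 and left by step down to E5.
Leap in, step out, metrically accented — an appoggiatura.

Appoggiatura.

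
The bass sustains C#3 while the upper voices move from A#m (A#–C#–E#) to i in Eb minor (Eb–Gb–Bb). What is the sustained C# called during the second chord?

The harmony at that moment is Eb minor triad (Eb, Gb, Bb); C#3 is not a chord tone.
It is held over (the same pitch as the preceding C#3) and then sustained as the same pitch into the next harmony.
Sustained through a change of harmony — a pedal tone.

Pedal tone (pedal point).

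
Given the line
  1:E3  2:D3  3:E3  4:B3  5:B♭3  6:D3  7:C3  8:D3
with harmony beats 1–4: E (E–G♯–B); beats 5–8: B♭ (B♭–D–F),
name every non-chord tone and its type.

The harmony at that moment is E major triad (E, G♯, B); D3 is not a chord tone.
It is approached by step down from E3 and left by step up to E3.
Step away and step back to the same note — a neighbor tone (lower neighbor).
The harmony at that moment is B♭ major triad (B♭, D, F); C3 is not a chord tone.
It is approached by step down from D3 and left by step up to D3.
Step away and step back to the same note — a neighbor tone (lower neighbor).

D3 (beat 2) — neighbor tone; C3 (beat 7) — neighbor tone.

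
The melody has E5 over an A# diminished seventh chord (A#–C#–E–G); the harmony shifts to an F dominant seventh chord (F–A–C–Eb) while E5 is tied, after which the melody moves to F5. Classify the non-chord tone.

E5 is a retardation.

The harmony at that moment is F dominant seventh chord (F, A, C, Eb); E5 is not a chord tone.
It is held over (the same pitch as the preceding E5) and left by step up to F5.
Held over from the previous chord and resolving up by step — a retardation.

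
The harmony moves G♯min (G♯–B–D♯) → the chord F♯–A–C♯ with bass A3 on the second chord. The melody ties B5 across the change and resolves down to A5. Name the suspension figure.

9–8 suspension.

At the second chord the bass is A3. The suspended B5 lies a ninth above the bass; after resolving down by step to A5, the interval above the bass becomes an octave.
Suspension figures are named by those two intervals: 9–8.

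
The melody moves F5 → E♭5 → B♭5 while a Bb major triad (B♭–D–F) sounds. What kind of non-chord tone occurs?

The harmony at that moment is B♭ major triad (B♭, D, F); E♭5 is not a chord tone.
It is approached by step down from F5 and left by leap up to B♭5.
Step in, leap out — an escape tone.

E♭5 is an escape tone.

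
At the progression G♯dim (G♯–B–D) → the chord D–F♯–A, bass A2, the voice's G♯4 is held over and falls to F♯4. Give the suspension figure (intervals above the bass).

7–6 suspension.

At the second chord the bass is A2. The suspended G♯4 lies a seventh above the bass; after resolving down by step to F♯4, the interval above the bass becomes a sixth.
Suspension figures are named by those two intervals: 7–6.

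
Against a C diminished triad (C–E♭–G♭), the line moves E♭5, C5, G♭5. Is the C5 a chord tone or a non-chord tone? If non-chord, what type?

C diminished triad contains C, E♭, G♭; C is the root, so it is a chord tone.

Chord tone (the root of C diminished triad).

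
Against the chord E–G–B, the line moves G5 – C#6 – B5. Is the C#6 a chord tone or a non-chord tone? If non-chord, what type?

The harmony at that moment is E minor triad (E, G, B); C#6 is not a chord tone.
It is approached by leap up from G5 and left by step down to B5.
Leap in, step out — an appoggiatura.

Non-chord tone — an appoggiatura.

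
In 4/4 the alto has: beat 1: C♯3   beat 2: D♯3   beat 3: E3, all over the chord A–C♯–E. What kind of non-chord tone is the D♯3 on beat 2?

Passing tone.

The harmony at that moment is A major triad (A, C♯, E); D♯3 is not a chord tone.
It is approached by step up from C♯3 and left by step up to E3.
Step in, step out in the same direction — a passing tone.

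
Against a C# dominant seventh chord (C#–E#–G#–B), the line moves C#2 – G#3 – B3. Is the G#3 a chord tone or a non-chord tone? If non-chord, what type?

C# dominant seventh chord contains C#, E#, G#, B; G# is the fifth, so it is a chord tone.

Chord tone (the fifth of C# dominant seventh chord).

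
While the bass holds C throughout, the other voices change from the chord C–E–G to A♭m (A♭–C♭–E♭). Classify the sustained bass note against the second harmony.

Pedal tone (pedal point).

The harmony at that moment is A♭ minor triad (A♭, C♭, E♭); C is not a chord tone.
It is held over (the same pitch as the preceding C) and then sustained as the same pitch into the next harmony.
Sustained through a change of harmony — a pedal tone.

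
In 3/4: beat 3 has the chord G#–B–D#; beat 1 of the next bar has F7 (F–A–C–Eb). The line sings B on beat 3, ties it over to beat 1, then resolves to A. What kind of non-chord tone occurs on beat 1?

Suspension.

The harmony at that moment is F dominant seventh chord (F, A, C, Eb); B is not a chord tone.
It is held over (the same pitch as the preceding B) and left by step down to A.
Held over from the previous chord and resolving down by step — a suspension.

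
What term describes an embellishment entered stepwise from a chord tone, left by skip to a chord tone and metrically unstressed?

Escape tone.

Approach: by step. Departure: by leap. Metric position: weak.
Step in, leap out, from a weak position — an escape tone (échappée). (It is the mirror image of the appoggiatura, which leaps in and steps out on a strong beat.)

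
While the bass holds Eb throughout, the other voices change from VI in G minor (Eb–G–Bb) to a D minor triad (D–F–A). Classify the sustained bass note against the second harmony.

Pedal tone (pedal point).

The harmony at that moment is D minor triad (D, F, A); Eb is not a chord tone.
It is held over (the same pitch as the preceding Eb) and then sustained as the same pitch into the next harmony.
Sustained through a change of harmony — a pedal tone.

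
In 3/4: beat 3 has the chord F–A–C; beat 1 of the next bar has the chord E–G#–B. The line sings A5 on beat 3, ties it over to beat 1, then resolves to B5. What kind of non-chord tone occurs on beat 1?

Retardation.

The harmony at that moment is E major triad (E, G#, B); A5 is not a chord tone.
It is held over (the same pitch as the preceding A5) and left by step up to B5.
Held over from the previous chord and resolving up by step — a retardation.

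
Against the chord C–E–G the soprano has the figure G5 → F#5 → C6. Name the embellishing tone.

F#5 is an escape tone.

The harmony at that moment is C major triad (C, E, G); F#5 is not a chord tone.
It is approached by step down from G5 and left by leap up to C6.
Step in, leap out — an escape tone.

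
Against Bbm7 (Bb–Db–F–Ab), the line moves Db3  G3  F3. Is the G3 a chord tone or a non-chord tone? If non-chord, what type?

The harmony at that moment is Bb minor seventh chord (Bb, Db, F, Ab); G3 is not a chord tone.
It is approached by leap up from Db3 and left by step down to F3.
Leap in, step out — an appoggiatura.

Non-chord tone — an appoggiatura.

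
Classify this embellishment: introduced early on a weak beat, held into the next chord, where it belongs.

Anticipation.

Approach: ahead of the chord change (typically by step), so it is dissonant against the current harmony. Departure: none — the same pitch is restated or held and is a chord tone of the new harmony.
Dissonant first, consonant once the harmony catches up: the note simply arrives early — an anticipation. (The reverse timing, consonant first and dissonant after the change, would be a suspension or retardation.)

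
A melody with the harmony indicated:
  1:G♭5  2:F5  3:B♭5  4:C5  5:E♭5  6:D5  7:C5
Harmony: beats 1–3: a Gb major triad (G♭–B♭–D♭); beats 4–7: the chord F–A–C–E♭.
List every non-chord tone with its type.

F5 (beat 2) — escape tone; D5 (beat 6) — passing tone.

The harmony at that moment is G♭ major triad (G♭, B♭, D♭); F5 is not a chord tone.
It is approached by step down from G♭5 and left by leap up to B♭5.
Step in, leap out — an escape tone.
The harmony at that moment is F dominant seventh chord (F, A, C, E♭); D5 is not a chord tone.
It is approached by step down from E♭5 and left by step down to C5.
Step in, step out in the same direction — a passing tone.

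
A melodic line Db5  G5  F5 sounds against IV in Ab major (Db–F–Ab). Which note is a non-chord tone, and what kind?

The harmony at that moment is Db major triad (Db, F, Ab); G5 is not a chord tone.
It is approached by leap up from Db5 and left by step down to F5.
Leap in, step out — an appoggiatura.

G5 is an appoggiatura.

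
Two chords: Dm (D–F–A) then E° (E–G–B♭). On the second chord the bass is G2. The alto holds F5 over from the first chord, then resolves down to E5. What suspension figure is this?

7–6 suspension.

At the second chord the bass is G2. The suspended F5 lies a seventh above the bass; after resolving down by step to E5, the interval above the bass becomes a sixth.
Suspension figures are named by those two intervals: 7–6.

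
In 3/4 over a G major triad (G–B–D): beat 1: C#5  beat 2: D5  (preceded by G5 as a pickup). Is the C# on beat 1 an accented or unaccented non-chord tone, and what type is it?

The harmony at that moment is G major triad (G, B, D); C#5 is not a chord tone.
It is approached by leap down from G5 and left by step up to D5.
Leap in, step out — an appoggiatura.
It falls on the downbeat, so it is accented.

Accented appoggiatura.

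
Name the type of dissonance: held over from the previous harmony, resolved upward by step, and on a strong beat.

Retardation.

Approach: by preparation — the pitch is first a chord tone, then held (tied or repeated) while the harmony changes under it. Departure: up by step. Metric position: strong.
A prepared dissonance that resolves upward by step — a retardation. (The same figure resolving downward would be a suspension.)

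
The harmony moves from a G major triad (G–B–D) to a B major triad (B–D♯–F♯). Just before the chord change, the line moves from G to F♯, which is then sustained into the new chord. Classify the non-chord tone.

F♯ is an anticipation.

The harmony at that moment is G major triad (G, B, D); F♯ is not a chord tone.
It is approached by step down from G and then sustained as the same pitch into the next harmony.
Arriving early and becoming a chord tone when the harmony changes — an anticipation.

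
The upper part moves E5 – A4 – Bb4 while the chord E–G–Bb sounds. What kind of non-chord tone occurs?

A4 is an appoggiatura.

The harmony at that moment is E diminished triad (E, G, Bb); A4 is not a chord tone.
It is approached by leap down from E5 and left by step up to Bb4.
Leap in, step out — an appoggiatura.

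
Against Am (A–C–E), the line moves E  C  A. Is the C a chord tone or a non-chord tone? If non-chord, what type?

Chord tone (the third of A minor triad).

A minor triad contains A, C, E; C is the third, so it is a chord tone.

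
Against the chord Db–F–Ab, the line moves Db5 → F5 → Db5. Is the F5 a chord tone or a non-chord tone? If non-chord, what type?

Chord tone (the third of Db major triad).

Db major triad contains Db, F, Ab; F is the third, so it is a chord tone.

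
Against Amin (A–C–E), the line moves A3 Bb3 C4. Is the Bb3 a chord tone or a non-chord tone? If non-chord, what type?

Non-chord tone — a passing tone.

The harmony at that moment is A minor triad (A, C, E); Bb3 is not a chord tone.
It is approached by step up from A3 and left by step up to C4.
Step in, step out in the same direction — a passing tone.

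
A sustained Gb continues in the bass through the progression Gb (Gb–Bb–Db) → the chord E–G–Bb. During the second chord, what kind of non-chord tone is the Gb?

The harmony at that moment is E diminished triad (E, G, Bb); Gb is not a chord tone.
It is held over (the same pitch as the preceding Gb) and then sustained as the same pitch into the next harmony.
Sustained through a change of harmony — a pedal tone.

Pedal tone (pedal point).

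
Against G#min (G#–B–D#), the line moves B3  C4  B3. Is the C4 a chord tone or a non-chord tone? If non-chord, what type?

Non-chord tone — a neighbor tone.

The harmony at that moment is G# minor triad (G#, B, D#); C4 is not a chord tone.
It is approached by step up from B3 and left by step down to B3.
Step away and step back to the same note — a neighbor tone (upper neighbor).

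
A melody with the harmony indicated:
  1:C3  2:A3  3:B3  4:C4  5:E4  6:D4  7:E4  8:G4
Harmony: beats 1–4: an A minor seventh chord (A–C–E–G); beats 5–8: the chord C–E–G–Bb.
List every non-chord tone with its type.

B3 (beat 3) — passing tone; D4 (beat 6) — neighbor tone.

The harmony at that moment is A minor seventh chord (A, C, E, G); B3 is not a chord tone.
It is approached by step up from A3 and left by step up to C4.
Step in, step out in the same direction — a passing tone.
The harmony at that moment is C dominant seventh chord (C, E, G, Bb); D4 is not a chord tone.
It is approached by step down from E4 and left by step up to E4.
Step away and step back to the same note — a neighbor tone (lower neighbor).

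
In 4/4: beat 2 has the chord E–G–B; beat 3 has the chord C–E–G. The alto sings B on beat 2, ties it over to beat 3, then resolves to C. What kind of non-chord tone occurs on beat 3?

The harmony at that moment is C major triad (C, E, G); B is not a chord tone.
It is held over (the same pitch as the preceding B) and left by step up to C.
Held over from the previous chord and resolving up by step — a retardation.

Retardation.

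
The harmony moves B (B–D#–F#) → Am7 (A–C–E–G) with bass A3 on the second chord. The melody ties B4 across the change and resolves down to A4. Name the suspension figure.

At the second chord the bass is A3. The suspended B4 lies a ninth above the bass; after resolving down by step to A4, the interval above the bass becomes an octave.
Suspension figures are named by those two intervals: 9–8.

9–8 suspension.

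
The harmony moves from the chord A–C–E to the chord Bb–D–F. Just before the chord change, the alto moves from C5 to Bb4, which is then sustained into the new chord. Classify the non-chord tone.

Bb4 is an anticipation.

The harmony at that moment is A minor triad (A, C, E); Bb4 is not a chord tone.
It is approached by step down from C5 and then sustained as the same pitch into the next harmony.
Arriving early and becoming a chord tone when the harmony changes — an anticipation.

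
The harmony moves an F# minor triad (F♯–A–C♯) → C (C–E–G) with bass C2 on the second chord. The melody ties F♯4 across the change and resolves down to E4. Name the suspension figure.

4–3 suspension.

At the second chord the bass is C2. The suspended F♯4 lies a fourth above the bass; after resolving down by step to E4, the interval above the bass becomes a third.
Suspension figures are named by those two intervals: 4–3.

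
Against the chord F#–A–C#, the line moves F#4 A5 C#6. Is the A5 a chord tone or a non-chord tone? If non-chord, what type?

Chord tone (the third of F# minor triad).

F# minor triad contains F#, A, C#; A is the third, so it is a chord tone.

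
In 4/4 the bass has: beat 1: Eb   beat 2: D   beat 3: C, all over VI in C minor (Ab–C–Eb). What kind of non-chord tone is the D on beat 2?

Passing tone.

The harmony at that moment is Ab major triad (Ab, C, Eb); D is not a chord tone.
It is approached by step down from Eb and left by step down to C.
Step in, step out in the same direction — a passing tone.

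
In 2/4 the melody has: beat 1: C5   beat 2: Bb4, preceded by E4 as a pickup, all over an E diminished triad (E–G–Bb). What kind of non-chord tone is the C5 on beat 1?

Appoggiatura.

The harmony at that moment is E diminished triad (E, G, Bb); C5 is not a chord tone.
It is approached by leap up from E4 and left by step down to Bb4.
Leap in, step out, metrically accented — an appoggiatura.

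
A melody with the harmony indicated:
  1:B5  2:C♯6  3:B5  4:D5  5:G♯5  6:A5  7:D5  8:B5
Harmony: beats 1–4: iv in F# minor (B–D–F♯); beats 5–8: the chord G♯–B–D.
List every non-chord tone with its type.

C♯6 (beat 2) — neighbor tone; A5 (beat 6) — escape tone.

The harmony at that moment is B minor triad (B, D, F♯); C♯6 is not a chord tone.
It is approached by step up from B5 and left by step down to B5.
Step away and step back to the same note — a neighbor tone (upper neighbor).
The harmony at that moment is G♯ diminished triad (G♯, B, D); A5 is not a chord tone.
It is approached by step up from G♯5 and left by leap down to D5.
Step in, leap out — an escape tone.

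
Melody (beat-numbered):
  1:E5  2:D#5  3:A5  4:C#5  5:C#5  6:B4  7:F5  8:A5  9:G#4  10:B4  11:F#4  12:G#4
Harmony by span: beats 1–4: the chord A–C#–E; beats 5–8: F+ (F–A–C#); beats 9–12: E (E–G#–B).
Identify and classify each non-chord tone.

D#5 (beat 2) — escape tone; B4 (beat 6) — escape tone; F#4 (beat 11) — appoggiatura.

The harmony at that moment is A major triad (A, C#, E); D#5 is not a chord tone.
It is approached by step down from E5 and left by leap up to A5.
Step in, leap out — an escape tone.
The harmony at that moment is F augmented triad (F, A, C#); B4 is not a chord tone.
It is approached by step down from C#5 and left by leap up to F5.
Step in, leap out — an escape tone.
The harmony at that moment is E major triad (E, G#, B); F#4 is not a chord tone.
It is approached by leap down from B4 and left by step up to G#4.
Leap in, step out — an appoggiatura.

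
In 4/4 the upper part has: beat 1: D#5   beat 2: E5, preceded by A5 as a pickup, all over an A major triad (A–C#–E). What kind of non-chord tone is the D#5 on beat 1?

The harmony at that moment is A major triad (A, C#, E); D#5 is not a chord tone.
It is approached by leap down from A5 and left by step up to E5.
Leap in, step out, metrically accented — an appoggiatura.

Appoggiatura.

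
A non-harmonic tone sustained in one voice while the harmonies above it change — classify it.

Pedal tone.

Approach: none. Departure: none — a single pitch is sustained while the chords change around it, passing through harmonies that do not contain it.
No melodic motion at all; the dissonance is created entirely by the moving harmonies against the stationary note — a pedal tone (pedal point).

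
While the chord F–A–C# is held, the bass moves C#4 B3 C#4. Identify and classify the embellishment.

The harmony at that moment is F augmented triad (F, A, C#); B3 is not a chord tone.
It is approached by step down from C#4 and left by step up to C#4.
Step away and step back to the same note — a neighbor tone (lower neighbor).

B3 is a neighbor tone.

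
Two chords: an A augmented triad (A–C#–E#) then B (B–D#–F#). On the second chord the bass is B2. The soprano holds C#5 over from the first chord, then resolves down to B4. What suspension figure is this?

At the second chord the bass is B2. The suspended C#5 lies a ninth above the bass; after resolving down by step to B4, the interval above the bass becomes an octave.
Suspension figures are named by those two intervals: 9–8.

9–8 suspension.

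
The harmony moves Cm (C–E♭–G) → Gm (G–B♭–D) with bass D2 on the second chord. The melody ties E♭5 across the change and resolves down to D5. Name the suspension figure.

9–8 suspension.

At the second chord the bass is D2. The suspended E♭5 lies a ninth above the bass; after resolving down by step to D5, the interval above the bass becomes an octave.
Suspension figures are named by those two intervals: 9–8.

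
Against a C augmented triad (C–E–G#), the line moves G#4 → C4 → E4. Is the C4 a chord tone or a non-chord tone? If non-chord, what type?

C augmented triad contains C, E, G#; C is the root, so it is a chord tone.

Chord tone (the root of C augmented triad).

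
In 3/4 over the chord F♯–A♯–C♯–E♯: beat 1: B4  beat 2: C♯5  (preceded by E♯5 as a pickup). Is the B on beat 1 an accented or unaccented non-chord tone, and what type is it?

Accented appoggiatura.

The harmony at that moment is F♯ major seventh chord (F♯, A♯, C♯, E♯); B4 is not a chord tone.
It is approached by leap down from E♯5 and left by step up to C♯5.
Leap in, step out — an appoggiatura.
It falls on the downbeat, so it is accented.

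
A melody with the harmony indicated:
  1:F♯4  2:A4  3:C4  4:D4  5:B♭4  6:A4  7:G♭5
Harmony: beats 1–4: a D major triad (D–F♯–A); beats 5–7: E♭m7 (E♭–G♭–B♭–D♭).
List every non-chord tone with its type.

C4 (beat 3) — appoggiatura; A4 (beat 6) — escape tone.

The harmony at that moment is D major triad (D, F♯, A); C4 is not a chord tone.
It is approached by leap down from A4 and left by step up to D4.
Leap in, step out — an appoggiatura.
The harmony at that moment is E♭ minor seventh chord (E♭, G♭, B♭, D♭); A4 is not a chord tone.
It is approached by step down from B♭4 and left by leap up to G♭5.
Step in, leap out — an escape tone.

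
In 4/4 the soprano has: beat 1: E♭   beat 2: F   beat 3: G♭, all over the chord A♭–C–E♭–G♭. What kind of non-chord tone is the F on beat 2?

The harmony at that moment is A♭ dominant seventh chord (A♭, C, E♭, G♭); F is not a chord tone.
It is approached by step up from E♭ and left by step up to G♭.
Step in, step out in the same direction — a passing tone.

Passing tone.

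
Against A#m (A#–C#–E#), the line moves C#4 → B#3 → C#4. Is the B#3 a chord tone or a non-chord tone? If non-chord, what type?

The harmony at that moment is A# minor triad (A#, C#, E#); B#3 is not a chord tone.
It is approached by step down from C#4 and left by step up to C#4.
Step away and step back to the same note — a neighbor tone (lower neighbor).

Non-chord tone — a neighbor tone.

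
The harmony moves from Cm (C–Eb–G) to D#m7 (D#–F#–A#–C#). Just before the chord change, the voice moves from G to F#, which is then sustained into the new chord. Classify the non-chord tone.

The harmony at that moment is C minor triad (C, Eb, G); F# is not a chord tone.
It is approached by step down from G and then sustained as the same pitch into the next harmony.
Arriving early and becoming a chord tone when the harmony changes — an anticipation.

F# is an anticipation.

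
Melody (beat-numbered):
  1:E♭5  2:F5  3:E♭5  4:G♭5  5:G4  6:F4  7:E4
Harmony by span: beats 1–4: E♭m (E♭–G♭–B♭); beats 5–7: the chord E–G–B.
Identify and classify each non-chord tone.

The harmony at that moment is E♭ minor triad (E♭, G♭, B♭); F5 is not a chord tone.
It is approached by step up from E♭5 and left by step down to E♭5.
Step away and step back to the same note — a neighbor tone (upper neighbor).
The harmony at that moment is E minor triad (E, G, B); F4 is not a chord tone.
It is approached by step down from G4 and left by step down to E4.
Step in, step out in the same direction — a passing tone.

F5 (beat 2) — neighbor tone; F4 (beat 6) — passing tone.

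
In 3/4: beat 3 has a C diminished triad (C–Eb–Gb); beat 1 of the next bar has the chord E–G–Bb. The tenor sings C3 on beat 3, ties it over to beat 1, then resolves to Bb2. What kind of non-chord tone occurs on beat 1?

The harmony at that moment is E diminished triad (E, G, Bb); C3 is not a chord tone.
It is held over (the same pitch as the preceding C3) and left by step down to Bb2.
Held over from the previous chord and resolving down by step — a suspension.

Suspension.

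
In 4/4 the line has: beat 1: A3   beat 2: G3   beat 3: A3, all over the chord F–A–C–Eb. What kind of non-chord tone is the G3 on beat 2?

Lower neighbor tone.

The harmony at that moment is F dominant seventh chord (F, A, C, Eb); G3 is not a chord tone.
It is approached by step down from A3 and left by step up to A3.
Step away and step back to the same note — a neighbor tone (lower neighbor).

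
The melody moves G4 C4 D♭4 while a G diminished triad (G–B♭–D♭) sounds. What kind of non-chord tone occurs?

C4 is an appoggiatura.

The harmony at that moment is G diminished triad (G, B♭, D♭); C4 is not a chord tone.
It is approached by leap down from G4 and left by step up to D♭4.
Leap in, step out — an appoggiatura.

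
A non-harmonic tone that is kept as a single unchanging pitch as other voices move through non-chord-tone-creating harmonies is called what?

Approach: none. Departure: none — a single pitch is sustained while the chords change around it, passing through harmonies that do not contain it.
No melodic motion at all; the dissonance is created entirely by the moving harmonies against the stationary note — a pedal tone (pedal point).

Pedal tone.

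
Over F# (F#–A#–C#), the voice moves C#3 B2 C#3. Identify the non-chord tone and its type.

The harmony at that moment is F# major triad (F#, A#, C#); B2 is not a chord tone.
It is approached by step down from C#3 and left by step up to C#3.
Step away and step back to the same note — a neighbor tone (lower neighbor).

B2 is a neighbor tone.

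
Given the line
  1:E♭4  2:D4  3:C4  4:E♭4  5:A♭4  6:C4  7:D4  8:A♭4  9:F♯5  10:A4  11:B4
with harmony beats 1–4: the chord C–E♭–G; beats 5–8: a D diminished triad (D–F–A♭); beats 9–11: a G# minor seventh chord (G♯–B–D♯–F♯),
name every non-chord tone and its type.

D4 (beat 2) — passing tone; C4 (beat 6) — appoggiatura; A4 (beat 10) — appoggiatura.

The harmony at that moment is C minor triad (C, E♭, G); D4 is not a chord tone.
It is approached by step down from E♭4 and left by step down to C4.
Step in, step out in the same direction — a passing tone.
The harmony at that moment is D diminished triad (D, F, A♭); C4 is not a chord tone.
It is approached by leap down from A♭4 and left by step up to D4.
Leap in, step out — an appoggiatura.
The harmony at that moment is G♯ minor seventh chord (G♯, B, D♯, F♯); A4 is not a chord tone.
It is approached by leap down from F♯5 and left by step up to B4.
Leap in, step out — an appoggiatura.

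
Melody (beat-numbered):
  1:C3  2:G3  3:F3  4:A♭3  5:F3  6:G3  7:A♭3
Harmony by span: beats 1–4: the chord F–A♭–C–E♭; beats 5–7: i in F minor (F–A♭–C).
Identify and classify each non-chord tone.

G3 (beat 2) — appoggiatura; G3 (beat 6) — passing tone.

The harmony at that moment is F minor seventh chord (F, A♭, C, E♭); G3 is not a chord tone.
It is approached by leap up from C3 and left by step down to F3.
Leap in, step out — an appoggiatura.
The harmony at that moment is F minor triad (F, A♭, C); G3 is not a chord tone.
It is approached by step up from F3 and left by step up to A♭3.
Step in, step out in the same direction — a passing tone.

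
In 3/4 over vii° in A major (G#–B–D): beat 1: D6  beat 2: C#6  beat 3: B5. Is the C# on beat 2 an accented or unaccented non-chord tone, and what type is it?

The harmony at that moment is G# diminished triad (G#, B, D); C#6 is not a chord tone.
It is approached by step down from D6 and left by step down to B5.
Step in, step out in the same direction — a passing tone.
It falls on a weak beat, so it is unaccented.

Unaccented passing tone.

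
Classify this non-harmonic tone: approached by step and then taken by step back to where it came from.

Neighbor tone.

Approach: by step. Departure: by step in the opposite direction, back to the starting pitch.
Stepwise on both sides but reversing to return to the same chord tone — a neighbor tone. (Had it continued onward in the same direction it would be a passing tone instead.)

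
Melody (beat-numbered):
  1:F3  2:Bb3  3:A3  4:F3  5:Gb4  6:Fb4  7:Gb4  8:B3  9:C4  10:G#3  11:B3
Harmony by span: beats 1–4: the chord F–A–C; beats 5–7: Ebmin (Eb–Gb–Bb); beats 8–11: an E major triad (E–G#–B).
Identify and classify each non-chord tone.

The harmony at that moment is F major triad (F, A, C); Bb3 is not a chord tone.
It is approached by leap up from F3 and left by step down to A3.
Leap in, step out — an appoggiatura.
The harmony at that moment is Eb minor triad (Eb, Gb, Bb); Fb4 is not a chord tone.
It is approached by step down from Gb4 and left by step up to Gb4.
Step away and step back to the same note — a neighbor tone (lower neighbor).
The harmony at that moment is E major triad (E, G#, B); C4 is not a chord tone.
It is approached by step up from B3 and left by leap down to G#3.
Step in, leap out — an escape tone.

Bb3 (beat 2) — appoggiatura; Fb4 (beat 6) — neighbor tone; C4 (beat 9) — escape tone.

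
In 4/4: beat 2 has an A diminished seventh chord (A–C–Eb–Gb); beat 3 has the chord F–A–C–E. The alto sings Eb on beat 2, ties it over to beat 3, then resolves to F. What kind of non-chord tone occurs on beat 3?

Retardation.

The harmony at that moment is F major seventh chord (F, A, C, E); Eb is not a chord tone.
It is held over (the same pitch as the preceding Eb) and left by step up to F.
Held over from the previous chord and resolving up by step — a retardation.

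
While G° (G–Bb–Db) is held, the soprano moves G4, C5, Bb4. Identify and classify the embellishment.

The harmony at that moment is G diminished triad (G, Bb, Db); C5 is not a chord tone.
It is approached by leap up from G4 and left by step down to Bb4.
Leap in, step out — an appoggiatura.

C5 is an appoggiatura.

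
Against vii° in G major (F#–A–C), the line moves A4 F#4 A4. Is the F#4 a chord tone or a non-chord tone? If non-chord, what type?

F# diminished triad contains F#, A, C; F# is the root, so it is a chord tone.

Chord tone (the root of F# diminished triad).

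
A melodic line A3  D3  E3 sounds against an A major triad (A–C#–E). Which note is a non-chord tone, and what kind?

The harmony at that moment is A major triad (A, C#, E); D3 is not a chord tone.
It is approached by leap down from A3 and left by step up to E3.
Leap in, step out — an appoggiatura.

D3 is an appoggiatura.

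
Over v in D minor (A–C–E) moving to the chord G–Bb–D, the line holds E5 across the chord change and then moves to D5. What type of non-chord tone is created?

E5 is a suspension.

The harmony at that moment is G minor triad (G, Bb, D); E5 is not a chord tone.
It is held over (the same pitch as the preceding E5) and left by step down to D5.
Held over from the previous chord and resolving down by step — a suspension.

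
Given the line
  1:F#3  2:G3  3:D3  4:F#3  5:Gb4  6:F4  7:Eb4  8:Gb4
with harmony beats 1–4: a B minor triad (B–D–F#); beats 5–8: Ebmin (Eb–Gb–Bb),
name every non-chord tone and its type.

G3 (beat 2) — escape tone; F4 (beat 6) — passing tone.

The harmony at that moment is B minor triad (B, D, F#); G3 is not a chord tone.
It is approached by step up from F#3 and left by leap down to D3.
Step in, leap out — an escape tone.
The harmony at that moment is Eb minor triad (Eb, Gb, Bb); F4 is not a chord tone.
It is approached by step down from Gb4 and left by step down to Eb4.
Step in, step out in the same direction — a passing tone.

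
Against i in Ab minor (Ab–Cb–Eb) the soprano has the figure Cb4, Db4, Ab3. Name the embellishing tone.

Db4 is an escape tone.

The harmony at that moment is Ab minor triad (Ab, Cb, Eb); Db4 is not a chord tone.
It is approached by step up from Cb4 and left by leap down to Ab3.
Step in, leap out — an escape tone.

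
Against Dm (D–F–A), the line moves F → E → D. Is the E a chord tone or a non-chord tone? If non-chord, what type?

The harmony at that moment is D minor triad (D, F, A); E is not a chord tone.
It is approached by step down from F and left by step down to D.
Step in, step out in the same direction — a passing tone.

Non-chord tone — a passing tone.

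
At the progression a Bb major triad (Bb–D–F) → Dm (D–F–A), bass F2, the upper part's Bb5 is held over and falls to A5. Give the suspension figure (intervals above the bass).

4–3 suspension.

At the second chord the bass is F2. The suspended Bb5 lies a fourth above the bass; after resolving down by step to A5, the interval above the bass becomes a third.
Suspension figures are named by those two intervals: 4–3.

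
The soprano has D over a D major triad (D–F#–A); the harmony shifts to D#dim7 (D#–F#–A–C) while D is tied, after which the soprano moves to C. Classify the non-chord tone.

The harmony at that moment is D# diminished seventh chord (D#, F#, A, C); D is not a chord tone.
It is held over (the same pitch as the preceding D) and left by step down to C.
Held over from the previous chord and resolving down by step — a suspension.

D is a suspension.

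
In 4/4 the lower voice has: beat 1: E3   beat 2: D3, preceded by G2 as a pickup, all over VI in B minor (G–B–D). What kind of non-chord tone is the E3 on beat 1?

The harmony at that moment is G major triad (G, B, D); E3 is not a chord tone.
It is approached by leap up from G2 and left by step down to D3.
Leap in, step out, metrically accented — an appoggiatura.

Appoggiatura.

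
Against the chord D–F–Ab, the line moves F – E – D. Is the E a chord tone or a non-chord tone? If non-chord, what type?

The harmony at that moment is D diminished triad (D, F, Ab); E is not a chord tone.
It is approached by step down from F and left by step down to D.
Step in, step out in the same direction — a passing tone.

Non-chord tone — a passing tone.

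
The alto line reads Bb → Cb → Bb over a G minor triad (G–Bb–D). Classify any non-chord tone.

Cb is a neighbor tone.

The harmony at that moment is G minor triad (G, Bb, D); Cb is not a chord tone.
It is approached by step up from Bb and left by step down to Bb.
Step away and step back to the same note — a neighbor tone (upper neighbor).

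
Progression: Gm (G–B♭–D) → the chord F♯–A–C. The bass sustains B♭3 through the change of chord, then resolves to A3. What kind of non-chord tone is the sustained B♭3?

The harmony at that moment is F♯ diminished triad (F♯, A, C); B♭3 is not a chord tone.
It is held over (the same pitch as the preceding B♭3) and left by step down to A3.
Held over from the previous chord and resolving down by step — a suspension.

B♭3 is a suspension.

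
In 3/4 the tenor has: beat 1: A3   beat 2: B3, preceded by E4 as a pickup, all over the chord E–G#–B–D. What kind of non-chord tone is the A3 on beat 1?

The harmony at that moment is E dominant seventh chord (E, G#, B, D); A3 is not a chord tone.
It is approached by leap down from E4 and left by step up to B3.
Leap in, step out, metrically accented — an appoggiatura.

Appoggiatura.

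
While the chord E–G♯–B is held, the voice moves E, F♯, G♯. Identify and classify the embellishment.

The harmony at that moment is E major triad (E, G♯, B); F♯ is not a chord tone.
It is approached by step up from E and left by step up to G♯.
Step in, step out in the same direction — a passing tone.

F♯ is a passing tone.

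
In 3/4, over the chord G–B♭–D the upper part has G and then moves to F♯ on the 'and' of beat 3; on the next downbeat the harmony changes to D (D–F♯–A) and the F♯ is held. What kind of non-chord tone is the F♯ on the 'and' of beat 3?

Anticipation.

The harmony at that moment is G minor triad (G, B♭, D); F♯ is not a chord tone.
It is approached by step down from G and then sustained as the same pitch into the next harmony.
Arriving early and becoming a chord tone when the harmony changes — an anticipation.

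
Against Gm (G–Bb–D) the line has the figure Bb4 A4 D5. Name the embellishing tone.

The harmony at that moment is G minor triad (G, Bb, D); A4 is not a chord tone.
It is approached by step down from Bb4 and left by leap up to D5.
Step in, leap out — an escape tone.

A4 is an escape tone.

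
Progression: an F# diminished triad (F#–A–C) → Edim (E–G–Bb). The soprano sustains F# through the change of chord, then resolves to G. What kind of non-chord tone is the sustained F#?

F# is a retardation.

The harmony at that moment is E diminished triad (E, G, Bb); F# is not a chord tone.
It is held over (the same pitch as the preceding F#) and left by step up to G.
Held over from the previous chord and resolving up by step — a retardation.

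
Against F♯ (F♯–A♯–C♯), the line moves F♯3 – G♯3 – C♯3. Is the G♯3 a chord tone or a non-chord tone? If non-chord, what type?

Non-chord tone — an escape tone.

The harmony at that moment is F♯ major triad (F♯, A♯, C♯); G♯3 is not a chord tone.
It is approached by step up from F♯3 and left by leap down to C♯3.
Step in, leap out — an escape tone.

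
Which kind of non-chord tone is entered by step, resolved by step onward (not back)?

Approach: by step. Departure: by step, continuing in the same direction.
Stepwise on both sides with no change of direction means the note fills in the space between two different chord tones — a passing tone. (Had it turned back to its starting note it would be a neighbor tone instead.)

Passing tone.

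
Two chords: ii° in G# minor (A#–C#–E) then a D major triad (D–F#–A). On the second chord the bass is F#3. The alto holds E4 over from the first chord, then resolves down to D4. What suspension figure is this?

At the second chord the bass is F#3. The suspended E4 lies a seventh above the bass; after resolving down by step to D4, the interval above the bass becomes a sixth.
Suspension figures are named by those two intervals: 7–6.

7–6 suspension.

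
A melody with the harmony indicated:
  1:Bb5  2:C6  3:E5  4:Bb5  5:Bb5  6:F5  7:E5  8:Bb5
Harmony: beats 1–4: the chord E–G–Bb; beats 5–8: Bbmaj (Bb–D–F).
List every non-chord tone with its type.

C6 (beat 2) — escape tone; E5 (beat 7) — escape tone.

The harmony at that moment is E diminished triad (E, G, Bb); C6 is not a chord tone.
It is approached by step up from Bb5 and left by leap down to E5.
Step in, leap out — an escape tone.
The harmony at that moment is Bb major triad (Bb, D, F); E5 is not a chord tone.
It is approached by step down from F5 and left by leap up to Bb5.
Step in, leap out — an escape tone.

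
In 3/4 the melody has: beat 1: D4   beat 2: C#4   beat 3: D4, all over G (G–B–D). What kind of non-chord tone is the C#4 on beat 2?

Lower neighbor tone.

The harmony at that moment is G major triad (G, B, D); C#4 is not a chord tone.
It is approached by step down from D4 and left by step up to D4.
Step away and step back to the same note — a neighbor tone (lower neighbor).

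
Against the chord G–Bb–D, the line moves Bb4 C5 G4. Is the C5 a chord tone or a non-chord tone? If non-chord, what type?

Non-chord tone — an escape tone.

The harmony at that moment is G minor triad (G, Bb, D); C5 is not a chord tone.
It is approached by step up from Bb4 and left by leap down to G4.
Step in, leap out — an escape tone.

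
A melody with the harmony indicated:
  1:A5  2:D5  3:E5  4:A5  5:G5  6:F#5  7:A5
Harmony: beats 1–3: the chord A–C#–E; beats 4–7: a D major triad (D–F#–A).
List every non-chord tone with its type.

The harmony at that moment is A major triad (A, C#, E); D5 is not a chord tone.
It is approached by leap down from A5 and left by step up to E5.
Leap in, step out — an appoggiatura.
The harmony at that moment is D major triad (D, F#, A); G5 is not a chord tone.
It is approached by step down from A5 and left by step down to F#5.
Step in, step out in the same direction — a passing tone.

D5 (beat 2) — appoggiatura; G5 (beat 5) — passing tone.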